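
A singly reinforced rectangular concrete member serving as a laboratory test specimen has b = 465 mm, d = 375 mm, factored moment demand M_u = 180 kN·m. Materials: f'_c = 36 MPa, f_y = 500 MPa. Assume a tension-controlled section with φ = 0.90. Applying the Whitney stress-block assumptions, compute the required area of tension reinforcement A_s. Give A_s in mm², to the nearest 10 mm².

M_n = M_u/φ = 180/0.90 = 200 kN·m.
With M_n = 0.85 f'_c a b (d − a/2), solve the quadratic for a:
a = d − √(d² − 2M_n/(0.85 f'_c b)) = 375 − √(375² − 2 × 200×10⁶/(0.85 × 36 × 465)) = 39.57 mm.
A_s = 0.85 f'_c a b / f_y = 0.85 × 36 × 39.57 × 465 / 500 = 1126.1 mm².

A_s ≈ 1130 mm²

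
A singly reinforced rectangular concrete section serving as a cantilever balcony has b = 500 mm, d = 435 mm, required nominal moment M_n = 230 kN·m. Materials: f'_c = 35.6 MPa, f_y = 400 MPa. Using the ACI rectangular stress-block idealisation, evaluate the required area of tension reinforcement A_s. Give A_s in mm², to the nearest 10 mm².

With M_n = 0.85 f'_c a b (d − a/2), solve the quadratic for a:
a = d − √(d² − 2M_n/(0.85 f'_c b)) = 435 − √(435² − 2 × 230×10⁶/(0.85 × 35.6 × 500)) = 36.48 mm.
A_s = 0.85 f'_c a b / f_y = 0.85 × 35.6 × 36.48 × 500 / 400 = 1379.9 mm².

A_s ≈ 1380 mm²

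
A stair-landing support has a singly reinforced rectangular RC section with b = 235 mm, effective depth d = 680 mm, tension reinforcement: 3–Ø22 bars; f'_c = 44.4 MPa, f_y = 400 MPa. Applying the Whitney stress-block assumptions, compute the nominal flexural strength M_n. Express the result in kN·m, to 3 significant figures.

M_n ≈ 298 kN·m

A_s = 3 × 380 = 1140 mm².
T = A_s f_y = 1140 × 400 = 456000 N = 456 kN.
From C = T: a = T/(0.85 f'_c b) = 456000/(0.85 × 44.4 × 235) = 51.42 mm.
M_n = T(d − a/2) = 456 kN × (680 − 25.71) mm = 298.36 kN·m.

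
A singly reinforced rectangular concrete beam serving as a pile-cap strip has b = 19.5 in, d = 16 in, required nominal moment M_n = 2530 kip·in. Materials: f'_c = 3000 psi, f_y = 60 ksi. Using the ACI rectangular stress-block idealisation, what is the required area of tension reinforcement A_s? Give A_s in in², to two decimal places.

From M_n = 0.85 f'_c a b (d − a/2):
a = d − √(d² − 2M_n/(0.85 f'_c b)) = 16 − √(16² − 2 × 2530/(0.85 × 3 × 19.5)) = 3.581 in.
A_s = 0.85 f'_c a b / f_y = 0.85 × 3 × 3.581 × 19.5 / 60 = 2.968 in².

A_s ≈ 2.97 in²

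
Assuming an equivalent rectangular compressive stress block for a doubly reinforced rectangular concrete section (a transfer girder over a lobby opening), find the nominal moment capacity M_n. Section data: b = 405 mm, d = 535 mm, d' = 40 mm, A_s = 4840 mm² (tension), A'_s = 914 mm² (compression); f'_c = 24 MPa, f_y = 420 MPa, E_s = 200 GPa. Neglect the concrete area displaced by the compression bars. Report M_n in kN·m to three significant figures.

M_n ≈ 908 kN·m

Assume both tension and compression steel yield.
Net tension couple steel: A_s − A'_s = 3926 mm².
a = (A_s − A'_s) f_y / (0.85 f'_c b) = 1648920/(0.85 × 24 × 405) = 199.58 mm.
c = a/β₁ = 199.58/0.85 = 234.80 mm; ε'_s = 0.003(c − d')/c = 0.0025 ≥ f_y/E_s = 0.0021, so compression steel does yield.
M_n = (A_s − A'_s) f_y (d − a/2) + A'_s f_y (d − d') = [1648920 × (535 − 99.79) + 383880 × (535 − 40)] × 10⁻⁶ = 717.63 + 190.02 = 907.65 kN·m.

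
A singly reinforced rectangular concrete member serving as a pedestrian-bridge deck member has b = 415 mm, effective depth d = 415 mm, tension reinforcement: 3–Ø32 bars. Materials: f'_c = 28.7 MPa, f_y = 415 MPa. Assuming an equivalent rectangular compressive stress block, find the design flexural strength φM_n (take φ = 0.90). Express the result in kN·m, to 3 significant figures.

φM_n ≈ 329 kN·m

A_s = 3 × 804 = 2412 mm².
T = A_s f_y = 2412 × 415 = 1000980 N = 1000.98 kN.
From C = T: a = T/(0.85 f'_c b) = 1000980/(0.85 × 28.7 × 415) = 98.87 mm.
M_n = T(d − a/2) = 1000.98 kN × (415 − 49.435) mm = 365.92 kN·m.
φM_n = 0.90 × 365.92 = 329.33 kN·m.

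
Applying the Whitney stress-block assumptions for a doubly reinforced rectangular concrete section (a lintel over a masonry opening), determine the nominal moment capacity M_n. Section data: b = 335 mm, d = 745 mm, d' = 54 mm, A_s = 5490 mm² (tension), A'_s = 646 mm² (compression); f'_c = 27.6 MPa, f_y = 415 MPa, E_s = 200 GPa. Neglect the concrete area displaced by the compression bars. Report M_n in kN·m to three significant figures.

Assume both tension and compression steel yield.
Net tension couple steel: A_s − A'_s = 4844 mm².
a = (A_s − A'_s) f_y / (0.85 f'_c b) = 2010260/(0.85 × 27.6 × 335) = 255.79 mm.
c = a/β₁ = 255.79/0.85 = 300.93 mm; ε'_s = 0.003(c − d')/c = 0.0025 ≥ f_y/E_s = 0.0021, so compression steel does yield.
M_n = (A_s − A'_s) f_y (d − a/2) + A'_s f_y (d − d') = [2010260 × (745 − 127.895) + 268090 × (745 − 54)] × 10⁻⁶ = 1240.54 + 185.25 = 1425.79 kN·m.

M_n ≈ 1430 kN·m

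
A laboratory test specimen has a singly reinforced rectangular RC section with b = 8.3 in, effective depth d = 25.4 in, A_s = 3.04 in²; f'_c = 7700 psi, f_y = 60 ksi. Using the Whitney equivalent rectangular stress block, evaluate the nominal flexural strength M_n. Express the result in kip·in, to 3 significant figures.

T = A_s f_y = 3.04 × 60 = 182.4 kips.
a = T/(0.85 f'_c b) = 182.4/(0.85 × 7.7 × 8.3) = 3.358 in.
M_n = T(d − a/2) = 182.4 × (25.4 − 1.679) = 4326.7 kip·in.

M_n ≈ 4330 kip·in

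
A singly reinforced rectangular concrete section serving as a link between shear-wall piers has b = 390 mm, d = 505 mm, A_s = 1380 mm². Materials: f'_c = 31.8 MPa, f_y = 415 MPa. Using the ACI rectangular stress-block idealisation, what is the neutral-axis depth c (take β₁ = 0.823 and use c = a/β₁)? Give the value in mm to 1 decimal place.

c ≈ 66.0 mm

T = A_s f_y = 1380 × 415 = 572700 N = 572.7 kN.
Setting C = 0.85 f'_c a b equal to T: a = 572700/(0.85 × 31.8 × 390) = 54.327 mm.
With β₁ = 0.823, c = a/β₁ = 54.327/0.823 = 66.0 mm.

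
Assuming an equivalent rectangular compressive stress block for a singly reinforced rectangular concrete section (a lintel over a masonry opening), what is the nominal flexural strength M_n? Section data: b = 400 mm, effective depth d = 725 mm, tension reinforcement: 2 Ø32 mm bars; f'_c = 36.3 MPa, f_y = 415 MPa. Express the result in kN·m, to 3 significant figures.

M_n ≈ 466 kN·m

A_s = 2 × 804 = 1608 mm².
T = A_s f_y = 1608 × 415 = 667320 N = 667.32 kN.
From C = T: a = T/(0.85 f'_c b) = 667320/(0.85 × 36.3 × 400) = 54.07 mm.
M_n = T(d − a/2) = 667.32 kN × (725 − 27.035) mm = 465.77 kN·m.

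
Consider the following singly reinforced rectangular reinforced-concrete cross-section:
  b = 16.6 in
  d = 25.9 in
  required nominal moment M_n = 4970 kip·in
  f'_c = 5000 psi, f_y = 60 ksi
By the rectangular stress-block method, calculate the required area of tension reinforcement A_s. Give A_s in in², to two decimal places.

A_s ≈ 3.39 in²

From M_n = 0.85 f'_c a b (d − a/2):
a = d − √(d² − 2M_n/(0.85 f'_c b)) = 25.9 − √(25.9² − 2 × 4970/(0.85 × 5 × 16.6)) = 2.880 in.
A_s = 0.85 f'_c a b / f_y = 0.85 × 5 × 2.880 × 16.6 / 60 = 3.386 in².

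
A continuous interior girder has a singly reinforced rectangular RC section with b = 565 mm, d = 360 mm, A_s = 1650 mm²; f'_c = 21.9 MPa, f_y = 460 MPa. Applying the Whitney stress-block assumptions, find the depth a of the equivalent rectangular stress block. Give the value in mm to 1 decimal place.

a ≈ 72.2 mm

T = A_s f_y = 1650 × 460 = 759000 N = 759 kN.
Setting C = 0.85 f'_c a b equal to T: a = 759000/(0.85 × 21.9 × 565) = 72.2 mm.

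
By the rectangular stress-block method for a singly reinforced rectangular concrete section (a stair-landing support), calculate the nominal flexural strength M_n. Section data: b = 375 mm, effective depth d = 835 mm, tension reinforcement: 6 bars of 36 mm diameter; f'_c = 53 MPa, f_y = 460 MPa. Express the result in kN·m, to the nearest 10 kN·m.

M_n ≈ 2110 kN·m

A_s = 6 × 1018 = 6108 mm².
T = A_s f_y = 6108 × 460 = 2809680 N = 2809.68 kN.
From C = T: a = T/(0.85 f'_c b) = 2809680/(0.85 × 53 × 375) = 166.31 mm.
M_n = T(d − a/2) = 2809.68 kN × (835 − 83.155) mm = 2112.44 kN·m.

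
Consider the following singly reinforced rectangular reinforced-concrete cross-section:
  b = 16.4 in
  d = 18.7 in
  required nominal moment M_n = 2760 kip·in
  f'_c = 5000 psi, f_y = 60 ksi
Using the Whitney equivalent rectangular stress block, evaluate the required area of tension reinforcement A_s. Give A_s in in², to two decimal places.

From M_n = 0.85 f'_c a b (d − a/2):
a = d − √(d² − 2M_n/(0.85 f'_c b)) = 18.7 − √(18.7² − 2 × 2760/(0.85 × 5 × 16.4)) = 2.253 in.
A_s = 0.85 f'_c a b / f_y = 0.85 × 5 × 2.253 × 16.4 / 60 = 2.617 in².

A_s ≈ 2.62 in²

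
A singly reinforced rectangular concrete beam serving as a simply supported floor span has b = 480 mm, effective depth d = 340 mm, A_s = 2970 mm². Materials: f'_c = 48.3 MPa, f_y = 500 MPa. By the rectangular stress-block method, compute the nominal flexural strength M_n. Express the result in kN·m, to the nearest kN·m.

T = A_s f_y = 2970 × 500 = 1485000 N = 1485 kN.
From C = T: a = T/(0.85 f'_c b) = 1485000/(0.85 × 48.3 × 480) = 75.36 mm.
M_n = T(d − a/2) = 1485 kN × (340 − 37.68) mm = 448.95 kN·m.

M_n ≈ 449 kN·m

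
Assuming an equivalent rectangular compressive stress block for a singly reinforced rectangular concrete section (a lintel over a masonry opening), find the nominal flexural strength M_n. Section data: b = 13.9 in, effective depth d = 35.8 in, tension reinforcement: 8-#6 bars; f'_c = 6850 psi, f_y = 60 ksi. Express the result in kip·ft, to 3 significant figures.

A_s = 8 × 0.44 = 3.52 in².
T = A_s f_y = 3.52 × 60 = 211.2 kips.
a = T/(0.85 f'_c b) = 211.2/(0.85 × 6.85 × 13.9) = 2.610 in.
M_n = T(d − a/2) = 211.2 × (35.8 − 1.305) = 7285.3 kip·in = 7285.3/12 = 607.11 kip·ft.

M_n ≈ 607 kip·ft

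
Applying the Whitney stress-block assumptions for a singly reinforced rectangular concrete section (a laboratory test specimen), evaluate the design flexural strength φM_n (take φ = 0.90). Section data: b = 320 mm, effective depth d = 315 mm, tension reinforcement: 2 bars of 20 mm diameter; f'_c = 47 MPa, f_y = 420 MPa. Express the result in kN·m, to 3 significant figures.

φM_n ≈ 72.3 kN·m

A_s = 2 × 314 = 628 mm².
T = A_s f_y = 628 × 420 = 263760 N = 263.76 kN.
From C = T: a = T/(0.85 f'_c b) = 263760/(0.85 × 47 × 320) = 20.63 mm.
M_n = T(d − a/2) = 263.76 kN × (315 − 10.315) mm = 80.36 kN·m.
φM_n = 0.90 × 80.36 = 72.32 kN·m.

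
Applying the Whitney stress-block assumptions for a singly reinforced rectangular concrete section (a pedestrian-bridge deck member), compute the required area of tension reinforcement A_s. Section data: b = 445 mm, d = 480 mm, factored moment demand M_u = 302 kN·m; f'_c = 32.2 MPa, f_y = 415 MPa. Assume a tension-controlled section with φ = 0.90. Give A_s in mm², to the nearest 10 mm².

A_s ≈ 1800 mm²

M_n = M_u/φ = 302/0.90 = 335.556 kN·m.
With M_n = 0.85 f'_c a b (d − a/2), solve the quadratic for a:
a = d − √(d² − 2M_n/(0.85 f'_c b)) = 480 − √(480² − 2 × 335.556×10⁶/(0.85 × 32.2 × 445)) = 61.31 mm.
A_s = 0.85 f'_c a b / f_y = 0.85 × 32.2 × 61.31 × 445 / 415 = 1799.4 mm².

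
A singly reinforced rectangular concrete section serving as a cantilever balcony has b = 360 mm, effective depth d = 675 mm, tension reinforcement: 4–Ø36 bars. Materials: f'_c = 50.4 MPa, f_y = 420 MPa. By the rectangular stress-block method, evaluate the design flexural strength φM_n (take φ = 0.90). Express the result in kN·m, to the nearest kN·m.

A_s = 4 × 1018 = 4072 mm².
T = A_s f_y = 4072 × 420 = 1710240 N = 1710.24 kN.
From C = T: a = T/(0.85 f'_c b) = 1710240/(0.85 × 50.4 × 360) = 110.89 mm.
M_n = T(d − a/2) = 1710.24 kN × (675 − 55.445) mm = 1059.59 kN·m.
φM_n = 0.90 × 1059.59 = 953.63 kN·m.

φM_n ≈ 954 kN·m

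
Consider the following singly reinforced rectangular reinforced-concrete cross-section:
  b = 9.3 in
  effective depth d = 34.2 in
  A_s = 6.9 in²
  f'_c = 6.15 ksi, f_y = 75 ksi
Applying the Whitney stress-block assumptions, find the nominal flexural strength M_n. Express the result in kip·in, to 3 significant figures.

M_n ≈ 14900 kip·in

T = A_s f_y = 6.9 × 75 = 517.5 kips.
a = T/(0.85 f'_c b) = 517.5/(0.85 × 6.15 × 9.3) = 10.645 in.
M_n = T(d − a/2) = 517.5 × (34.2 − 5.3225) = 14944.1 kip·in.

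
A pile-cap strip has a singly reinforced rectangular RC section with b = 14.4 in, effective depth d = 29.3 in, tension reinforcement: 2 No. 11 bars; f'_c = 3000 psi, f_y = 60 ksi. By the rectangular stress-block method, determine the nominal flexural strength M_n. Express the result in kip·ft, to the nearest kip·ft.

M_n ≈ 417 kip·ft

A_s = 2 × 1.56 = 3.12 in².
T = A_s f_y = 3.12 × 60 = 187.2 kips.
a = T/(0.85 f'_c b) = 187.2/(0.85 × 3 × 14.4) = 5.098 in.
M_n = T(d − a/2) = 187.2 × (29.3 − 2.549) = 5007.8 kip·in = 5007.8/12 = 417.32 kip·ft.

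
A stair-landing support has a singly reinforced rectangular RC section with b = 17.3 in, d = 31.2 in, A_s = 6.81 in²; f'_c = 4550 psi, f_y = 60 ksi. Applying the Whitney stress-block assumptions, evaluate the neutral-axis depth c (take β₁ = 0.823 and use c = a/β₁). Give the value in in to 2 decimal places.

T = A_s f_y = 6.81 × 60 = 408.6 kips.
a = T/(0.85 f'_c b) = 408.6/(0.85 × 4.55 × 17.3) = 6.1069 in.
With β₁ = 0.823, c = a/β₁ = 6.1069/0.823 = 7.42 in.

c ≈ 7.42 in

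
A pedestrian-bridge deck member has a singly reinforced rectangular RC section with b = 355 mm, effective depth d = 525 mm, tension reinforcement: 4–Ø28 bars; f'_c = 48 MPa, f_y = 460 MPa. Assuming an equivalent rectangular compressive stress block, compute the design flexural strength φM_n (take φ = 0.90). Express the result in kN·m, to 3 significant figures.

φM_n ≈ 496 kN·m

A_s = 4 × 616 = 2464 mm².
T = A_s f_y = 2464 × 460 = 1133440 N = 1133.44 kN.
From C = T: a = T/(0.85 f'_c b) = 1133440/(0.85 × 48 × 355) = 78.25 mm.
M_n = T(d − a/2) = 1133.44 kN × (525 − 39.125) mm = 550.71 kN·m.
φM_n = 0.90 × 550.71 = 495.64 kN·m.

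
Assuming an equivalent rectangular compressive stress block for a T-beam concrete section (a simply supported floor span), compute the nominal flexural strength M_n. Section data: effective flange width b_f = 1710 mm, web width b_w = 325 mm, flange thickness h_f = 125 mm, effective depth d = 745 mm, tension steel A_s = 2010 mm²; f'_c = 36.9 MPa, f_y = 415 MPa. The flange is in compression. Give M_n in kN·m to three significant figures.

Tension: T = A_s f_y = 2010 × 415 = 834150 N.
Try a within the flange: a = T/(0.85 f'_c b_f) = 834150/(0.85 × 36.9 × 1710) = 15.55 mm.
Since a = 15.55 ≤ h_f = 125 mm, the stress block lies entirely in the flange; analyse as a rectangular beam of width b_f.
M_n = T(d − a/2) = 834150 × (745 − 7.775) = 614.96 × 10⁶ N·mm.
M_n = 614.96 kN·m.

M_n ≈ 615 kN·m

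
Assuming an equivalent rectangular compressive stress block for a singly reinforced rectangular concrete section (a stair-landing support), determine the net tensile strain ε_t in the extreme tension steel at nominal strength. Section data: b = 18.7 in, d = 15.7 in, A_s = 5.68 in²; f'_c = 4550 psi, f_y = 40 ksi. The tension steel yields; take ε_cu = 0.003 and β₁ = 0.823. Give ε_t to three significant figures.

a = A_s f_y/(0.85 f'_c b) = 3.141 in.
β₁ = 0.823, so c = a/β₁ = 3.141/0.823 = 3.817 in.
From the linear strain diagram with ε_cu = 0.003: ε_t = 0.003 (d − c)/c = 0.003 × (15.7 − 3.817)/3.817 = 0.00934.
Since ε_t ≥ 0.005, the section is tension-controlled.

ε_t ≈ 0.00934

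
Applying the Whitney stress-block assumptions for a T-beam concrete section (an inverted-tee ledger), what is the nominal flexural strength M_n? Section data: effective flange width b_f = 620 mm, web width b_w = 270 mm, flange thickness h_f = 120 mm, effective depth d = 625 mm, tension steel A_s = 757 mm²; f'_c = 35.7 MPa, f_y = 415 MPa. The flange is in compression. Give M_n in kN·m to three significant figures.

M_n ≈ 194 kN·m

Tension: T = A_s f_y = 757 × 415 = 314155 N.
Try a within the flange: a = T/(0.85 f'_c b_f) = 314155/(0.85 × 35.7 × 620) = 16.70 mm.
Since a = 16.70 ≤ h_f = 120 mm, the stress block lies entirely in the flange; analyse as a rectangular beam of width b_f.
M_n = T(d − a/2) = 314155 × (625 − 8.35) = 193.72 × 10⁶ N·mm.
M_n = 193.72 kN·m.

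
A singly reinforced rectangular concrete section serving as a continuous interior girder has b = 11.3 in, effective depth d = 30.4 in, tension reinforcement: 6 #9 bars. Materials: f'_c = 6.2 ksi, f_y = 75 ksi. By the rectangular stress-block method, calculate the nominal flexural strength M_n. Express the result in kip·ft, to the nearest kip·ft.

A_s = 6 × 1 = 6 in².
T = A_s f_y = 6 × 75 = 450 kips.
a = T/(0.85 f'_c b) = 450/(0.85 × 6.2 × 11.3) = 7.557 in.
M_n = T(d − a/2) = 450 × (30.4 − 3.7785) = 11979.7 kip·in = 11979.7/12 = 998.31 kip·ft.

M_n ≈ 998 kip·ft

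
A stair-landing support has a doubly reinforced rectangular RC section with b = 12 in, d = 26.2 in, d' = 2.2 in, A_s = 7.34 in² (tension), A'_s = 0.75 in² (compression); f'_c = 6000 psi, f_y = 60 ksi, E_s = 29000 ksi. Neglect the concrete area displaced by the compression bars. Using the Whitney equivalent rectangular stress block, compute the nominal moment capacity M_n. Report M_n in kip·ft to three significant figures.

M_n ≈ 847 kip·ft

Assume both steels yield.
a = (A_s − A'_s) f_y/(0.85 f'_c b) = (7.34 − 0.75) × 60/(0.85 × 6 × 12) = 6.461 in.
c = a/β₁ = 6.461/0.75 = 8.615 in; ε'_s = 0.003(c − d')/c = 0.0022 ≥ ε_y = 0.0021, so the compression steel yields.
M_n = (A_s − A'_s) f_y (d − a/2) + A'_s f_y (d − d') = 395.4 × (26.2 − 3.2305) + 45 × (26.2 − 2.2) = 9082.1 + 1080.0 = 10162.1 kip·in = 10162.1/12 = 846.84 kip·ft.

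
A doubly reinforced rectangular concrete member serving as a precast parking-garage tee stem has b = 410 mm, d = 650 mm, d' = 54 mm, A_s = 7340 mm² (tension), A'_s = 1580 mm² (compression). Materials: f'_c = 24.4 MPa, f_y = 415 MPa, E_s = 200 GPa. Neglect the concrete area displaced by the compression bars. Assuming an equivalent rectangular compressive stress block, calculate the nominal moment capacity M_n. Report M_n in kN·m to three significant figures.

M_n ≈ 1610 kN·m

Assume both tension and compression steel yield.
Net tension couple steel: A_s − A'_s = 5760 mm².
a = (A_s − A'_s) f_y / (0.85 f'_c b) = 2390400/(0.85 × 24.4 × 410) = 281.11 mm.
c = a/β₁ = 281.11/0.85 = 330.72 mm; ε'_s = 0.003(c − d')/c = 0.0025 ≥ f_y/E_s = 0.0021, so compression steel does yield.
M_n = (A_s − A'_s) f_y (d − a/2) + A'_s f_y (d − d') = [2390400 × (650 − 140.555) + 655700 × (650 − 54)] × 10⁻⁶ = 1217.78 + 390.80 = 1608.58 kN·m.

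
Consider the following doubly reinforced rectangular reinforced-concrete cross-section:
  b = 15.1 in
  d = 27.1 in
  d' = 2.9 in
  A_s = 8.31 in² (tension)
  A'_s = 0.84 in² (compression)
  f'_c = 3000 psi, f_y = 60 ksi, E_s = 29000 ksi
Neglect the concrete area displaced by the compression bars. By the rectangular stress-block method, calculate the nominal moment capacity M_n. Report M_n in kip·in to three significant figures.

M_n ≈ 10800 kip·in

Assume both steels yield.
a = (A_s − A'_s) f_y/(0.85 f'_c b) = (8.31 − 0.84) × 60/(0.85 × 3 × 15.1) = 11.640 in.
c = a/β₁ = 11.640/0.85 = 13.694 in; ε'_s = 0.003(c − d')/c = 0.0024 ≥ ε_y = 0.0021, so the compression steel yields.
M_n = (A_s − A'_s) f_y (d − a/2) + A'_s f_y (d − d') = 448.2 × (27.1 − 5.82) + 50.4 × (27.1 − 2.9) = 9537.7 + 1219.7 = 10757.4 kip·in.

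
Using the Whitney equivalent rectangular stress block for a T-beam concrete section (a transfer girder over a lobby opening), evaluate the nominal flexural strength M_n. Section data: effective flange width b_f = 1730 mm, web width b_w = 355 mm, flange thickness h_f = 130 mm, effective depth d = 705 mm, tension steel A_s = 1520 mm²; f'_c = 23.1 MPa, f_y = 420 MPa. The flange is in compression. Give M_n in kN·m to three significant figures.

M_n ≈ 444 kN·m

Tension: T = A_s f_y = 1520 × 420 = 638400 N.
Try a within the flange: a = T/(0.85 f'_c b_f) = 638400/(0.85 × 23.1 × 1730) = 18.79 mm.
Since a = 18.79 ≤ h_f = 130 mm, the stress block lies entirely in the flange; analyse as a rectangular beam of width b_f.
M_n = T(d − a/2) = 638400 × (705 − 9.395) = 444.07 × 10⁶ N·mm.
M_n = 444.07 kN·m.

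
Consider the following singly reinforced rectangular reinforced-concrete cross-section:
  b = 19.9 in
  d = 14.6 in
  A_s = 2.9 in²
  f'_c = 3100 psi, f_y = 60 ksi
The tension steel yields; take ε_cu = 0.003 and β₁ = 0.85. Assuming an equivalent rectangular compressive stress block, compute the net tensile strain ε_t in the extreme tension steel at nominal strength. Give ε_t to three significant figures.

ε_t ≈ 0.00822

a = A_s f_y/(0.85 f'_c b) = 3.318 in.
β₁ = 0.85, so c = a/β₁ = 3.318/0.85 = 3.904 in.
From the linear strain diagram with ε_cu = 0.003: ε_t = 0.003 (d − c)/c = 0.003 × (14.6 − 3.904)/3.904 = 0.00822.
Since ε_t ≥ 0.005, the section is tension-controlled.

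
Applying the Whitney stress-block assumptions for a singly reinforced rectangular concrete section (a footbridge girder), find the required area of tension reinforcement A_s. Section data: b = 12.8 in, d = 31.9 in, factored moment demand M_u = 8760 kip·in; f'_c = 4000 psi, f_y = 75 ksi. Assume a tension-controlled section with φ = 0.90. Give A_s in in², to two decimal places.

M_n = M_u/φ = 8760/0.90 = 9733.33 kip·in.
From M_n = 0.85 f'_c a b (d − a/2):
a = d − √(d² − 2M_n/(0.85 f'_c b)) = 31.9 − √(31.9² − 2 × 9733.33/(0.85 × 4 × 12.8)) = 8.019 in.
A_s = 0.85 f'_c a b / f_y = 0.85 × 4 × 8.019 × 12.8 / 75 = 4.653 in².

A_s ≈ 4.65 in²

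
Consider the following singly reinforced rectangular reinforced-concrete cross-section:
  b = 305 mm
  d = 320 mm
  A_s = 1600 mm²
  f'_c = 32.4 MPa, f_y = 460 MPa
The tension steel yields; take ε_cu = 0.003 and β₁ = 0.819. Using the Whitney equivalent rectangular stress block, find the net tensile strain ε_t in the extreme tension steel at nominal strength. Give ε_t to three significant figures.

ε_t ≈ 0.00597

a = A_s f_y/(0.85 f'_c b) = 87.62 mm.
β₁ = 0.819, so c = a/β₁ = 87.62/0.819 = 106.98 mm.
From the linear strain diagram with ε_cu = 0.003: ε_t = 0.003 (d − c)/c = 0.003 × (320 − 106.98)/106.98 = 0.00597.
Since ε_t ≥ 0.005, the section is tension-controlled.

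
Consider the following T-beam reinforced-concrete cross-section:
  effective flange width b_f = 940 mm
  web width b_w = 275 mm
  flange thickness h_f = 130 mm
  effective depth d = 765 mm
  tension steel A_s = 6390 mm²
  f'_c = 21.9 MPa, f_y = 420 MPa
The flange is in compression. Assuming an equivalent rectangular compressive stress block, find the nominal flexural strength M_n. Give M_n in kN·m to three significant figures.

M_n ≈ 1840 kN·m

Tension: T = A_s f_y = 6390 × 420 = 2683800 N.
Try a within the flange: a = T/(0.85 f'_c b_f) = 2683800/(0.85 × 21.9 × 940) = 153.38 mm.
a = 153.38 > h_f = 130 mm: the block extends into the web. Split into flange-overhang and web parts.
C_f = 0.85 f'_c (b_f − b_w) h_f = 0.85 × 21.9 × (940 − 275) × 130 = 1609267 N.
Remaining web compression depth: a_w = (T − C_f)/(0.85 f'_c b_w) = (2683800 − 1609267)/(0.85 × 21.9 × 275) = 209.91 mm.
M_n = C_f(d − h_f/2) + (T − C_f)(d − a_w/2) = 1609267 × (765 − 65) + 1074533 × (765 − 104.955) = 1126.49 + 709.24 = 1835.73 × 10⁶ N·mm.
M_n = 1835.73 kN·m.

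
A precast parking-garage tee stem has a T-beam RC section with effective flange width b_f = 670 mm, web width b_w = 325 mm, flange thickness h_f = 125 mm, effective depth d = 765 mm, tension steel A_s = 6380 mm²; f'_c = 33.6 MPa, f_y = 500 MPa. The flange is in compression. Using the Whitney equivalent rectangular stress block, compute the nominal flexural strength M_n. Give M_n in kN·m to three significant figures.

Tension: T = A_s f_y = 6380 × 500 = 3190000 N.
Try a within the flange: a = T/(0.85 f'_c b_f) = 3190000/(0.85 × 33.6 × 670) = 166.71 mm.
a = 166.71 > h_f = 125 mm: the block extends into the web. Split into flange-overhang and web parts.
C_f = 0.85 f'_c (b_f − b_w) h_f = 0.85 × 33.6 × (670 − 325) × 125 = 1231650 N.
Remaining web compression depth: a_w = (T − C_f)/(0.85 f'_c b_w) = (3190000 − 1231650)/(0.85 × 33.6 × 325) = 210.98 mm.
M_n = C_f(d − h_f/2) + (T − C_f)(d − a_w/2) = 1231650 × (765 − 62.5) + 1958350 × (765 − 105.49) = 865.23 + 1291.55 = 2156.78 × 10⁶ N·mm.
M_n = 2156.78 kN·m.

M_n ≈ 2160 kN·m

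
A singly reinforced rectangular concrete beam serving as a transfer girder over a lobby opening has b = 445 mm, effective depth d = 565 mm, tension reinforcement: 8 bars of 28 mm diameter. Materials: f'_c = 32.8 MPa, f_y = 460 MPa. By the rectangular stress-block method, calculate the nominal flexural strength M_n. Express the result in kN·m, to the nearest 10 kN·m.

M_n ≈ 1070 kN·m

A_s = 8 × 616 = 4928 mm².
T = A_s f_y = 4928 × 460 = 2266880 N = 2266.88 kN.
From C = T: a = T/(0.85 f'_c b) = 2266880/(0.85 × 32.8 × 445) = 182.72 mm.
M_n = T(d − a/2) = 2266.88 kN × (565 − 91.36) mm = 1073.69 kN·m.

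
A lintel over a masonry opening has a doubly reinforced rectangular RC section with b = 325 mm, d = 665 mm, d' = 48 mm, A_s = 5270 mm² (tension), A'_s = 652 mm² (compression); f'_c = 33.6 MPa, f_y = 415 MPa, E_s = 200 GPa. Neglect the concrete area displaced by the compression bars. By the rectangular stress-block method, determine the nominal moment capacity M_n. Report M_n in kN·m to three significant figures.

M_n ≈ 1240 kN·m

Assume both tension and compression steel yield.
Net tension couple steel: A_s − A'_s = 4618 mm².
a = (A_s − A'_s) f_y / (0.85 f'_c b) = 1916470/(0.85 × 33.6 × 325) = 206.47 mm.
c = a/β₁ = 206.47/0.81 = 254.90 mm; ε'_s = 0.003(c − d')/c = 0.0024 ≥ f_y/E_s = 0.0021, so compression steel does yield.
M_n = (A_s − A'_s) f_y (d − a/2) + A'_s f_y (d − d') = [1916470 × (665 − 103.235) + 270580 × (665 − 48)] × 10⁻⁶ = 1076.61 + 166.95 = 1243.56 kN·m.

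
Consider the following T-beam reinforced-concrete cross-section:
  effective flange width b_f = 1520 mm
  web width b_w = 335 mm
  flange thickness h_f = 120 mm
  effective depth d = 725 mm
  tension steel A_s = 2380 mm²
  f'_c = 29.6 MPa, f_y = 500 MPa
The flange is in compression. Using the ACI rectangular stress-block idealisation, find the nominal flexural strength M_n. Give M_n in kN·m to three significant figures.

Tension: T = A_s f_y = 2380 × 500 = 1190000 N.
Try a within the flange: a = T/(0.85 f'_c b_f) = 1190000/(0.85 × 29.6 × 1520) = 31.12 mm.
Since a = 31.12 ≤ h_f = 120 mm, the stress block lies entirely in the flange; analyse as a rectangular beam of width b_f.
M_n = T(d − a/2) = 1190000 × (725 − 15.56) = 844.23 × 10⁶ N·mm.
M_n = 844.23 kN·m.

M_n ≈ 844 kN·m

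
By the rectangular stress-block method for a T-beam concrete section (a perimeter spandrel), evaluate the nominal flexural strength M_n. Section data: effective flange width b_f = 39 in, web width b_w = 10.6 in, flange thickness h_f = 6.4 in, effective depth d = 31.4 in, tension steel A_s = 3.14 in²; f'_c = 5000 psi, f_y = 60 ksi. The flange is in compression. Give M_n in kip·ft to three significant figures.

M_n ≈ 484 kip·ft

Tension: T = A_s f_y = 3.14 × 60 = 188.4 kips.
Try a within the flange: a = T/(0.85 f'_c b_f) = 188.4/(0.85 × 5 × 39) = 1.137 in.
Since a = 1.137 ≤ h_f = 6.4 in, the stress block lies entirely in the flange; analyse as a rectangular beam of width b_f.
M_n = T(d − a/2) = 188.4 × (31.4 − 0.5685) = 5808.7 kip·in.
M_n = 5808.7/12 = 484.06 kip·ft.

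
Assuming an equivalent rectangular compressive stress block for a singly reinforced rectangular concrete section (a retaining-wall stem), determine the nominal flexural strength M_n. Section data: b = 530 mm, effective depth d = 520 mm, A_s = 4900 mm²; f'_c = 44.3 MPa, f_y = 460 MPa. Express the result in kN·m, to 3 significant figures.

T = A_s f_y = 4900 × 460 = 2254000 N = 2254 kN.
From C = T: a = T/(0.85 f'_c b) = 2254000/(0.85 × 44.3 × 530) = 112.94 mm.
M_n = T(d − a/2) = 2254 kN × (520 − 56.47) mm = 1044.80 kN·m.

M_n ≈ 1040 kN·m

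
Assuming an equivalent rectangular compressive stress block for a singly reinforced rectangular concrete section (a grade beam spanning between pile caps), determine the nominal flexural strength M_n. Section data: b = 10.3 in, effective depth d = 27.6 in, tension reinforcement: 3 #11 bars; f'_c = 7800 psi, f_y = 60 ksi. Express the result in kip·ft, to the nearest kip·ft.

M_n ≈ 598 kip·ft

A_s = 3 × 1.56 = 4.68 in².
T = A_s f_y = 4.68 × 60 = 280.8 kips.
a = T/(0.85 f'_c b) = 280.8/(0.85 × 7.8 × 10.3) = 4.112 in.
M_n = T(d − a/2) = 280.8 × (27.6 − 2.056) = 7172.8 kip·in = 7172.8/12 = 597.73 kip·ft.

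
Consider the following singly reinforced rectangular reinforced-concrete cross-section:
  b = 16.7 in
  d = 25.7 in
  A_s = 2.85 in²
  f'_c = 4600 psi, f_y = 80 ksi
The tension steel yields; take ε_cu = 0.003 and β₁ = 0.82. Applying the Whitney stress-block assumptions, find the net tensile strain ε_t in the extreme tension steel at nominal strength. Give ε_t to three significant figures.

a = A_s f_y/(0.85 f'_c b) = 3.492 in.
β₁ = 0.82, so c = a/β₁ = 3.492/0.82 = 4.259 in.
From the linear strain diagram with ε_cu = 0.003: ε_t = 0.003 (d − c)/c = 0.003 × (25.7 − 4.259)/4.259 = 0.0151.
Since ε_t ≥ 0.005, the section is tension-controlled.

ε_t ≈ 0.0151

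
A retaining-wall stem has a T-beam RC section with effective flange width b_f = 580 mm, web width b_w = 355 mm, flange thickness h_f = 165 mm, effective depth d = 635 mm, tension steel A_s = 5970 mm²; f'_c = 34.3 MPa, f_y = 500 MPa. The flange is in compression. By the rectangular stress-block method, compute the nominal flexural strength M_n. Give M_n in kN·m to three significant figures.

Tension: T = A_s f_y = 5970 × 500 = 2985000 N.
Try a within the flange: a = T/(0.85 f'_c b_f) = 2985000/(0.85 × 34.3 × 580) = 176.52 mm.
a = 176.52 > h_f = 165 mm: the block extends into the web. Split into flange-overhang and web parts.
C_f = 0.85 f'_c (b_f − b_w) h_f = 0.85 × 34.3 × (580 − 355) × 165 = 1082379 N.
Remaining web compression depth: a_w = (T − C_f)/(0.85 f'_c b_w) = (2985000 − 1082379)/(0.85 × 34.3 × 355) = 183.83 mm.
M_n = C_f(d − h_f/2) + (T − C_f)(d − a_w/2) = 1082379 × (635 − 82.5) + 1902621 × (635 − 91.915) = 598.01 + 1033.28 = 1631.29 × 10⁶ N·mm.
M_n = 1631.29 kN·m.

M_n ≈ 1630 kN·m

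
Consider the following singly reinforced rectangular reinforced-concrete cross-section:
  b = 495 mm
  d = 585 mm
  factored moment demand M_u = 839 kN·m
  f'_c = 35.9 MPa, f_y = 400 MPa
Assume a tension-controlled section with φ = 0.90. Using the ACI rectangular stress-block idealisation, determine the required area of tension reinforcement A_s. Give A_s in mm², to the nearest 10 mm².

A_s ≈ 4430 mm²

M_n = M_u/φ = 839/0.90 = 932.222 kN·m.
With M_n = 0.85 f'_c a b (d − a/2), solve the quadratic for a:
a = d − √(d² − 2M_n/(0.85 f'_c b)) = 585 − √(585² − 2 × 932.222×10⁶/(0.85 × 35.9 × 495)) = 117.25 mm.
A_s = 0.85 f'_c a b / f_y = 0.85 × 35.9 × 117.25 × 495 / 400 = 4427.6 mm².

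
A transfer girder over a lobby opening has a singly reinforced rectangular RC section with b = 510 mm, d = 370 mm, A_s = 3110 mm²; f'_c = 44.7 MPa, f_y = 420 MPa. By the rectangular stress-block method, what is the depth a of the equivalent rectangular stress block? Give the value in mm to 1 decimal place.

T = A_s f_y = 3110 × 420 = 1306200 N = 1306.2 kN.
Setting C = 0.85 f'_c a b equal to T: a = 1306200/(0.85 × 44.7 × 510) = 67.4 mm.

a ≈ 67.4 mm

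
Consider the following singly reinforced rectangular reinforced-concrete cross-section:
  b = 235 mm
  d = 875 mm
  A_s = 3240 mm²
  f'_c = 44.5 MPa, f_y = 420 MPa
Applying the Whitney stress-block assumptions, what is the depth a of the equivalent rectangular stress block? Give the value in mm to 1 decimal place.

T = A_s f_y = 3240 × 420 = 1360800 N = 1360.8 kN.
Setting C = 0.85 f'_c a b equal to T: a = 1360800/(0.85 × 44.5 × 235) = 153.1 mm.

a ≈ 153.1 mm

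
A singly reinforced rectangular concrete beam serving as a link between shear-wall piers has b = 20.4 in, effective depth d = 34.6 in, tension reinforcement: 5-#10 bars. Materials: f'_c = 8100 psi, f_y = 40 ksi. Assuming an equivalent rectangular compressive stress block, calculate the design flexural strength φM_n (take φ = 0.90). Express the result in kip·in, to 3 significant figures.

φM_n ≈ 7700 kip·in

A_s = 5 × 1.27 = 6.35 in².
T = A_s f_y = 6.35 × 40 = 254 kips.
a = T/(0.85 f'_c b) = 254/(0.85 × 8.1 × 20.4) = 1.808 in.
M_n = T(d − a/2) = 254 × (34.6 − 0.904) = 8558.8 kip·in.
φM_n = 0.90 × 8558.8 = 7702.9 kip·in.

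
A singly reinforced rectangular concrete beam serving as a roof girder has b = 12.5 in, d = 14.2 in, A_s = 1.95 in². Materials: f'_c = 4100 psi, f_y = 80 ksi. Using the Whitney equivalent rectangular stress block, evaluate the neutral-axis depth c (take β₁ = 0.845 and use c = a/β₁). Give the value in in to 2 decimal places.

T = A_s f_y = 1.95 × 80 = 156 kips.
a = T/(0.85 f'_c b) = 156/(0.85 × 4.1 × 12.5) = 3.5811 in.
With β₁ = 0.845, c = a/β₁ = 3.5811/0.845 = 4.24 in.

c ≈ 4.24 in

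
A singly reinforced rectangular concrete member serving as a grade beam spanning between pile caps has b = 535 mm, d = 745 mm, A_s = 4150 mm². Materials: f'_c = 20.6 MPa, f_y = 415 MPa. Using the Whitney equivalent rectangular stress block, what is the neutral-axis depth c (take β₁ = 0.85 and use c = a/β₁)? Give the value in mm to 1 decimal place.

c ≈ 216.3 mm

T = A_s f_y = 4150 × 415 = 1722250 N = 1722.25 kN.
Setting C = 0.85 f'_c a b equal to T: a = 1722250/(0.85 × 20.6 × 535) = 183.847 mm.
With β₁ = 0.85, c = a/β₁ = 183.847/0.85 = 216.3 mm.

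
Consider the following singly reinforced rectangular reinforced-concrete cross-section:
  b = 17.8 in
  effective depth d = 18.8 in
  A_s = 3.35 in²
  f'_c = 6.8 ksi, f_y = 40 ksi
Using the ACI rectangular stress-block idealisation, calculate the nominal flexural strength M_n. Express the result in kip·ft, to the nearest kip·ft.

M_n ≈ 203 kip·ft

T = A_s f_y = 3.35 × 40 = 134 kips.
a = T/(0.85 f'_c b) = 134/(0.85 × 6.8 × 17.8) = 1.302 in.
M_n = T(d − a/2) = 134 × (18.8 − 0.651) = 2432.0 kip·in = 2432.0/12 = 202.67 kip·ft.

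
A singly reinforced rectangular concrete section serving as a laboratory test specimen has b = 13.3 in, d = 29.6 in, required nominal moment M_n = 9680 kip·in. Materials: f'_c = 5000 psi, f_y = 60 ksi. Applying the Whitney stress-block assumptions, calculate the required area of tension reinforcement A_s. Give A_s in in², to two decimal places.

A_s ≈ 6.12 in²

From M_n = 0.85 f'_c a b (d − a/2):
a = d − √(d² − 2M_n/(0.85 f'_c b)) = 29.6 − √(29.6² − 2 × 9680/(0.85 × 5 × 13.3)) = 6.499 in.
A_s = 0.85 f'_c a b / f_y = 0.85 × 5 × 6.499 × 13.3 / 60 = 6.123 in².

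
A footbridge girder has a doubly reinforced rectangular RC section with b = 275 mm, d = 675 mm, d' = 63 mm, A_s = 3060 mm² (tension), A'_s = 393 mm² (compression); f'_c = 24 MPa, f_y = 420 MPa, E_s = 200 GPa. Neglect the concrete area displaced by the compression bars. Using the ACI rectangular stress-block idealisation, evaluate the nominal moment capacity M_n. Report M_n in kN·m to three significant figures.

Assume both tension and compression steel yield.
Net tension couple steel: A_s − A'_s = 2667 mm².
a = (A_s − A'_s) f_y / (0.85 f'_c b) = 1120140/(0.85 × 24 × 275) = 199.67 mm.
c = a/β₁ = 199.67/0.85 = 234.91 mm; ε'_s = 0.003(c − d')/c = 0.0022 ≥ f_y/E_s = 0.0021, so compression steel does yield.
M_n = (A_s − A'_s) f_y (d − a/2) + A'_s f_y (d − d') = [1120140 × (675 − 99.835) + 165060 × (675 − 63)] × 10⁻⁶ = 644.27 + 101.02 = 745.29 kN·m.

M_n ≈ 745 kN·m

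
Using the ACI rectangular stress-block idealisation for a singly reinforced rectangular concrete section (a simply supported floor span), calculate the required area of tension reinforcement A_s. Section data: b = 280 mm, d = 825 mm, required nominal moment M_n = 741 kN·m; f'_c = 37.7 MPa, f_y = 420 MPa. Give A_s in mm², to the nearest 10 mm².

A_s ≈ 2290 mm²

With M_n = 0.85 f'_c a b (d − a/2), solve the quadratic for a:
a = d − √(d² − 2M_n/(0.85 f'_c b)) = 825 − √(825² − 2 × 741×10⁶/(0.85 × 37.7 × 280)) = 107.05 mm.
A_s = 0.85 f'_c a b / f_y = 0.85 × 37.7 × 107.05 × 280 / 420 = 2286.9 mm².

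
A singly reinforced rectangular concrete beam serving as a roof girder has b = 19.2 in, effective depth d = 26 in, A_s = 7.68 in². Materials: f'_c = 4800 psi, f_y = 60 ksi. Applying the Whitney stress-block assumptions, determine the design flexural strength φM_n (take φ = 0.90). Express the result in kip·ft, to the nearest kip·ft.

φM_n ≈ 797 kip·ft

T = A_s f_y = 7.68 × 60 = 460.8 kips.
a = T/(0.85 f'_c b) = 460.8/(0.85 × 4.8 × 19.2) = 5.882 in.
M_n = T(d − a/2) = 460.8 × (26 − 2.941) = 10625.6 kip·in = 10625.6/12 = 885.47 kip·ft.
φM_n = 0.90 × 885.47 = 796.92 kip·ft.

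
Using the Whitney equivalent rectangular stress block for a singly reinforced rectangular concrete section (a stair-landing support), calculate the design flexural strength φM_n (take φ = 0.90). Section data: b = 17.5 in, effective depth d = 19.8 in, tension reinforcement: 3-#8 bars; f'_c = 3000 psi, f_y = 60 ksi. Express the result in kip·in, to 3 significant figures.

φM_n ≈ 2330 kip·in

A_s = 3 × 0.79 = 2.37 in².
T = A_s f_y = 2.37 × 60 = 142.2 kips.
a = T/(0.85 f'_c b) = 142.2/(0.85 × 3 × 17.5) = 3.187 in.
M_n = T(d − a/2) = 142.2 × (19.8 − 1.5935) = 2589.0 kip·in.
φM_n = 0.90 × 2589.0 = 2330.1 kip·in.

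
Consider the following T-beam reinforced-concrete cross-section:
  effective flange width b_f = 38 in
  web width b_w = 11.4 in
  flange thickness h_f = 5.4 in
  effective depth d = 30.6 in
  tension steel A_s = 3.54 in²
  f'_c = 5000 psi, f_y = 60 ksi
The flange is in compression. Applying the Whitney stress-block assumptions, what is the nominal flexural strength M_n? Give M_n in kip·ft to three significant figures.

M_n ≈ 530 kip·ft

Tension: T = A_s f_y = 3.54 × 60 = 212.4 kips.
Try a within the flange: a = T/(0.85 f'_c b_f) = 212.4/(0.85 × 5 × 38) = 1.315 in.
Since a = 1.315 ≤ h_f = 5.4 in, the stress block lies entirely in the flange; analyse as a rectangular beam of width b_f.
M_n = T(d − a/2) = 212.4 × (30.6 − 0.6575) = 6359.8 kip·in.
M_n = 6359.8/12 = 529.98 kip·ft.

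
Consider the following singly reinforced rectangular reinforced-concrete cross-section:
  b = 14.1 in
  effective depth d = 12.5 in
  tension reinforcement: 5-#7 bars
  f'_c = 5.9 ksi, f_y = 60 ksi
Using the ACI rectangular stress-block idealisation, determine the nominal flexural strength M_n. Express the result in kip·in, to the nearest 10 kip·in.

A_s = 5 × 0.6 = 3 in².
T = A_s f_y = 3 × 60 = 180 kips.
a = T/(0.85 f'_c b) = 180/(0.85 × 5.9 × 14.1) = 2.546 in.
M_n = T(d − a/2) = 180 × (12.5 − 1.273) = 2020.9 kip·in.

M_n ≈ 2020 kip·in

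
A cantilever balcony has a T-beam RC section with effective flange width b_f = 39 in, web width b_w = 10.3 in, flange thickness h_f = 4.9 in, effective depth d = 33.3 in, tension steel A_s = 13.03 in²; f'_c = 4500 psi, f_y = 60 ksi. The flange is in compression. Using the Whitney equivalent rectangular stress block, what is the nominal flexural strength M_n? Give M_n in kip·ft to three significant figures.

Tension: T = A_s f_y = 13.03 × 60 = 781.8 kips.
Try a within the flange: a = T/(0.85 f'_c b_f) = 781.8/(0.85 × 4.5 × 39) = 5.241 in.
a = 5.241 > h_f = 4.9 in: the block extends into the web. Split into flange-overhang and web parts.
C_f = 0.85 f'_c (b_f − b_w) h_f = 0.85 × 4.5 × (39 − 10.3) × 4.9 = 537.9 kips.
Remaining web compression depth: a_w = (T − C_f)/(0.85 f'_c b_w) = (781.8 − 537.9)/(0.85 × 4.5 × 10.3) = 6.191 in.
M_n = C_f(d − h_f/2) + (T − C_f)(d − a_w/2) = 537.9 × (33.3 − 2.45) + 243.9 × (33.3 − 3.0955) = 16594.2 + 7366.9 = 23961.1 kip·in.
M_n = 23961.1/12 = 1996.76 kip·ft.

M_n ≈ 2000 kip·ft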